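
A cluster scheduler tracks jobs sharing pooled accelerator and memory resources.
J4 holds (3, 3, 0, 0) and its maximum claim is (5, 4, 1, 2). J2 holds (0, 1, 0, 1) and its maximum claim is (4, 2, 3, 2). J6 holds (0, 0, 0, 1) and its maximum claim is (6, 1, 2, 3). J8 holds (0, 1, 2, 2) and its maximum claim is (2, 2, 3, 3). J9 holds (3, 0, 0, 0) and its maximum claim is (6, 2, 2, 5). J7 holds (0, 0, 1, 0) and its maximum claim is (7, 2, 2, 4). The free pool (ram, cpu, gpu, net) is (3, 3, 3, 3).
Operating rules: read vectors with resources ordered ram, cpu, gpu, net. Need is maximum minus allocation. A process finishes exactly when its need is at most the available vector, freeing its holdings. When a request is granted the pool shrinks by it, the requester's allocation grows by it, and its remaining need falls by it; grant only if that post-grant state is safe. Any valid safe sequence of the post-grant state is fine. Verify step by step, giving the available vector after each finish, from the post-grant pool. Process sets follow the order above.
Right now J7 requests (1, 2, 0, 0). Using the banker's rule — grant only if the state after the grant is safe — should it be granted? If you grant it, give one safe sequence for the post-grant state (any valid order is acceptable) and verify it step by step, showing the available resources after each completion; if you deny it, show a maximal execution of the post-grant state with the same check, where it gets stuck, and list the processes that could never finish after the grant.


GRANT: granting preserves safety; a valid post-grant sequence is J8, J4, J9, J2, J7, J6.
Key observation: granting shrinks the pool to (2, 1, 3, 3), yet J8 still fits and the chain goes through.
Step-by-step check of the post-grant state:
  pool = (2, 1, 3, 3)
  J8 needs (2, 1, 1, 1) <= (2, 1, 3, 3) -> finishes; pool += (0, 1, 2, 2) = (2, 2, 5, 5)
  J4 needs (2, 1, 1, 2) <= (2, 2, 5, 5) -> finishes; pool += (3, 3, 0, 0) = (5, 5, 5, 5)
  J9 needs (3, 2, 2, 5) <= (5, 5, 5, 5) -> finishes; pool += (3, 0, 0, 0) = (8, 5, 5, 5)
  J2 needs (4, 1, 3, 1) <= (8, 5, 5, 5) -> finishes; pool += (0, 1, 0, 1) = (8, 6, 5, 6)
  J7 needs (6, 0, 1, 4) <= (8, 6, 5, 6) -> finishes; pool += (1, 2, 1, 0) = (9, 8, 6, 6)
  J6 needs (6, 1, 2, 2) <= (9, 8, 6, 6) -> finishes; pool += (0, 0, 0, 1) = (9, 8, 6, 7)


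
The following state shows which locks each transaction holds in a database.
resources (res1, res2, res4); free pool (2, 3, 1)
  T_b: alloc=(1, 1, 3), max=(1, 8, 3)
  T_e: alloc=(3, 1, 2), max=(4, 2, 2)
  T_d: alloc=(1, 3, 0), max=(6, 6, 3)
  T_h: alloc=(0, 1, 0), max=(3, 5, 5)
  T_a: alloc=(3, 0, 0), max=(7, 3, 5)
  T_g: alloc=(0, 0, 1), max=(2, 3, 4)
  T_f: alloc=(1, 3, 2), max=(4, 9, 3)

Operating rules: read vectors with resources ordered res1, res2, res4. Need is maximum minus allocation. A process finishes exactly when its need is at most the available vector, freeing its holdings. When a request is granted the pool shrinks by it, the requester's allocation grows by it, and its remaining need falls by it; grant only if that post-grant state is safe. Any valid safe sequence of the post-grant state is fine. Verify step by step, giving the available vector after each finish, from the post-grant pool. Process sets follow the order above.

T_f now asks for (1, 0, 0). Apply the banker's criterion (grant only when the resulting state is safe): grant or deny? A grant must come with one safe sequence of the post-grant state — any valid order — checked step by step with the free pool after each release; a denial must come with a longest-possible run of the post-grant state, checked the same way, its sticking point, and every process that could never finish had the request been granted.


DENY. Granting would leave the state unsafe.
Key observation: after T_e, T_g the pool peaks at (4, 4, 4), and each blocked process is short somewhere: T_b on res2; T_d on res1; T_h on res4; T_a on res4; T_f on res2.
Pretend the grant happened; the run T_e, T_g goes as far as possible. Verifying each step:
  pool = (1, 3, 1)
  run T_e (needs (1, 1, 0), free (1, 3, 1)); after release of (3, 1, 2) the pool is (4, 4, 3)
  run T_g (needs (2, 3, 3), free (4, 4, 3)); after release of (0, 0, 1) the pool is (4, 4, 4)
  T_b cannot run: need (0, 7, 0) vs free (4, 4, 4) (insufficient res2)
  T_d cannot run: need (5, 3, 3) vs free (4, 4, 4) (insufficient res1)
  T_h cannot run: need (3, 4, 5) vs free (4, 4, 4) (insufficient res4)
  T_a cannot run: need (4, 3, 5) vs free (4, 4, 4) (insufficient res4)
  T_f cannot run: need (2, 6, 1) vs free (4, 4, 4) (insufficient res2)
Had the request been granted, T_b, T_d, T_h, T_a and T_f could never finish.


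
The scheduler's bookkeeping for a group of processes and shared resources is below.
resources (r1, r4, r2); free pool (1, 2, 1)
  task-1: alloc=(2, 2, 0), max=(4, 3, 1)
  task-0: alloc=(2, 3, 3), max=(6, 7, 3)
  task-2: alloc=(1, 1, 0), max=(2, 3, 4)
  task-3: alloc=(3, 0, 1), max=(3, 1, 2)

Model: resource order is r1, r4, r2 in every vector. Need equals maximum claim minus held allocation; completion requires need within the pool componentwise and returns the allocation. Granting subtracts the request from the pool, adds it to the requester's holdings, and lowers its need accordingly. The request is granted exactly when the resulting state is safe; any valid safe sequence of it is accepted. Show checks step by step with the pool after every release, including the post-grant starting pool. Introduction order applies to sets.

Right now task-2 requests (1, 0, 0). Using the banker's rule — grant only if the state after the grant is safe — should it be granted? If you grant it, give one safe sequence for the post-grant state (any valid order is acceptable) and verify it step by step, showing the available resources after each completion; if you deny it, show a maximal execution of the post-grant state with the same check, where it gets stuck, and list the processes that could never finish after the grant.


GRANT — the state after the grant stays safe, e.g. via task-3, task-1, task-0, task-2.
Key observation: the transfer keeps a workable pool ((0, 2, 1)); task-3 starts the safe sequence.
Check on the post-grant state, step by step:
  pool = (0, 2, 1)
  run task-3 (needs (0, 1, 1), free (0, 2, 1)); after release of (3, 0, 1) the pool is (3, 2, 2)
  run task-1 (needs (2, 1, 1), free (3, 2, 2)); after release of (2, 2, 0) the pool is (5, 4, 2)
  run task-0 (needs (4, 4, 0), free (5, 4, 2)); after release of (2, 3, 3) the pool is (7, 7, 5)
  run task-2 (needs (0, 2, 4), free (7, 7, 5)); after release of (2, 1, 0) the pool is (9, 8, 5)


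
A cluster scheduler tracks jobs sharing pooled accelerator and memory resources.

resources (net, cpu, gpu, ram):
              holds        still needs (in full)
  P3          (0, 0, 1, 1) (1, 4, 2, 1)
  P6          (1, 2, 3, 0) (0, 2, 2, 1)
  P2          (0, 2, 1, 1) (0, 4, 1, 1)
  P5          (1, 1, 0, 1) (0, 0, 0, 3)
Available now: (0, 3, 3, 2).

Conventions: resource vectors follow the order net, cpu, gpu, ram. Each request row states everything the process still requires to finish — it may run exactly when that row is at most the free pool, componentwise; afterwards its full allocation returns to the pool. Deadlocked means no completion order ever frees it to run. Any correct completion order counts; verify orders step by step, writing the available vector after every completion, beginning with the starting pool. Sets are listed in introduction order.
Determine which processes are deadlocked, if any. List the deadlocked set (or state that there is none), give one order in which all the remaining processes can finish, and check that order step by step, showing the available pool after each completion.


The deadlocked set is empty.
Key observation: P6 can run right away; the returned allocation unlocks the remaining processes in turn.
A valid finishing order for the others: P6, P3, P2, P5. Check, step by step:
  pool = (0, 3, 3, 2)
  P6 needs (0, 2, 2, 1) <= (0, 3, 3, 2) -> finishes; pool += (1, 2, 3, 0) = (1, 5, 6, 2)
  P3 needs (1, 4, 2, 1) <= (1, 5, 6, 2) -> finishes; pool += (0, 0, 1, 1) = (1, 5, 7, 3)
  P2 needs (0, 4, 1, 1) <= (1, 5, 7, 3) -> finishes; pool += (0, 2, 1, 1) = (1, 7, 8, 4)
  P5 needs (0, 0, 0, 3) <= (1, 7, 8, 4) -> finishes; pool += (1, 1, 0, 1) = (2, 8, 8, 5)


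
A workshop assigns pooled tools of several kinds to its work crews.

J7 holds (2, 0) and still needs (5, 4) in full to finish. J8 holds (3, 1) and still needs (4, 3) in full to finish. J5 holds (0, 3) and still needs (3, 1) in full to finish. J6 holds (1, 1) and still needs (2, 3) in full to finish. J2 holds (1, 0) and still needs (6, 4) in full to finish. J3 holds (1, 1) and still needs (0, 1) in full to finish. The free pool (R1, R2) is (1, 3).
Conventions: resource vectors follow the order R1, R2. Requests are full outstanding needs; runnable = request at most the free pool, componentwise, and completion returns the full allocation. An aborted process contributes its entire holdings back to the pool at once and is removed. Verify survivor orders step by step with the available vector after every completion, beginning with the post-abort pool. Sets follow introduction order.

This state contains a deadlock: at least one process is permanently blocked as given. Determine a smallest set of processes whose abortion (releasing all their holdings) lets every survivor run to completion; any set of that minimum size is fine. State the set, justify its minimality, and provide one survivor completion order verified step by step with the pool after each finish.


Abort J8.
Key observation: aborting J8 returns (3, 1), and J7 — hopeless before — runs at step 3 with the returned capacity in the pool.
Minimality: the empty abort set fails — the state is deadlocked as it stands.
One survivor order: J5, J6, J7, J3, J2. Verifying each step (post-abort pool first):
  pool = (4, 4)
  run J5 (needs (3, 1), free (4, 4)); after release of (0, 3) the pool is (4, 7)
  run J6 (needs (2, 3), free (4, 7)); after release of (1, 1) the pool is (5, 8)
  run J7 (needs (5, 4), free (5, 8)); after release of (2, 0) the pool is (7, 8)
  run J3 (needs (0, 1), free (7, 8)); after release of (1, 1) the pool is (8, 9)
  run J2 (needs (6, 4), free (8, 9)); after release of (1, 0) the pool is (9, 9)


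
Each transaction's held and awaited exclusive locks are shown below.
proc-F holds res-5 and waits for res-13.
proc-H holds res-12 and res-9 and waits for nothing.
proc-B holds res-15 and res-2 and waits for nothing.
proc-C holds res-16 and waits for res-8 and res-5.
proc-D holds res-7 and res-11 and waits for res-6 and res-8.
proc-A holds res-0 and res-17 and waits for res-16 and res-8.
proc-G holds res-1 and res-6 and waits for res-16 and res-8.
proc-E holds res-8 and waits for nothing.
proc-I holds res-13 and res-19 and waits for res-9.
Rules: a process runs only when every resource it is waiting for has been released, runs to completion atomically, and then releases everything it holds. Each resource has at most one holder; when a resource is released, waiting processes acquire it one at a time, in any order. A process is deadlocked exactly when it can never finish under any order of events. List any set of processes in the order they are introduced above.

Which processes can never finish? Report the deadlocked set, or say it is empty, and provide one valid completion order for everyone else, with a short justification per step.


No process is deadlocked.
Key observation: every chain of waits terminates; starting from the processes that wait on nothing, all the rest unlock in turn.
The rest can finish in the order proc-H, proc-E, proc-B, proc-I, proc-F, proc-C, proc-G, proc-A, proc-D.
Step-by-step check:
  proc-H: no waits; runs immediately, freeing res-12 and res-9
  proc-E: no waits; runs immediately, freeing res-8
  proc-B: no waits; runs immediately, freeing res-15 and res-2
  proc-I: everything it awaited (res-9) is free; runs, freeing res-13 and res-19
  proc-F: everything it awaited (res-13) is free; runs, freeing res-5
  proc-C: everything it awaited (res-8 and res-5) is free; runs, freeing res-16
  proc-G: everything it awaited (res-16 and res-8) is free; runs, freeing res-1 and res-6
  proc-A: everything it awaited (res-16 and res-8) is free; runs, freeing res-0 and res-17
  proc-D: everything it awaited (res-6 and res-8) is free; runs, freeing res-7 and res-11


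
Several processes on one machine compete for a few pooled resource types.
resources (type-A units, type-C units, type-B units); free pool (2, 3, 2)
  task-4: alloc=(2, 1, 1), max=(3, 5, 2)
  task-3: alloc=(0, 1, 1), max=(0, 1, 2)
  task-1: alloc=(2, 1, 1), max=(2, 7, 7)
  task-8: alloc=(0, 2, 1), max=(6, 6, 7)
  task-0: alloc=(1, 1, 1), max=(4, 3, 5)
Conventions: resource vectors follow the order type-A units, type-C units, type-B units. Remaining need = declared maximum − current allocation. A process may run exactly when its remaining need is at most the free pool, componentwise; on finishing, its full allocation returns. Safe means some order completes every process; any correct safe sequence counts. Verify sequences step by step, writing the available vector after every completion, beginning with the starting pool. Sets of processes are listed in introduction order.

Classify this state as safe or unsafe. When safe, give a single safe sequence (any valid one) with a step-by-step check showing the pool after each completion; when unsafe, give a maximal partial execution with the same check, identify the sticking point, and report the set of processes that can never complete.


The state is UNSAFE.
Key observation: after task-3, task-4, task-0 complete, (5, 6, 5) is the best the pool ever gets, yet each leftover process wants more type-B units.
The run task-3, task-4, task-0 cannot be extended any further. Step-by-step check:
  pool = (2, 3, 2)
  task-3 needs (0, 0, 1) <= (2, 3, 2) -> finishes; pool += (0, 1, 1) = (2, 4, 3)
  task-4 needs (1, 4, 1) <= (2, 4, 3) -> finishes; pool += (2, 1, 1) = (4, 5, 4)
  task-0 needs (3, 2, 4) <= (4, 5, 4) -> finishes; pool += (1, 1, 1) = (5, 6, 5)
  task-1 still needs (0, 6, 6) but only (5, 6, 5) is free — short on type-B units
  task-8 still needs (6, 4, 6) but only (5, 6, 5) is free — short on type-A units and type-B units
Permanently blocked: task-1 and task-8.


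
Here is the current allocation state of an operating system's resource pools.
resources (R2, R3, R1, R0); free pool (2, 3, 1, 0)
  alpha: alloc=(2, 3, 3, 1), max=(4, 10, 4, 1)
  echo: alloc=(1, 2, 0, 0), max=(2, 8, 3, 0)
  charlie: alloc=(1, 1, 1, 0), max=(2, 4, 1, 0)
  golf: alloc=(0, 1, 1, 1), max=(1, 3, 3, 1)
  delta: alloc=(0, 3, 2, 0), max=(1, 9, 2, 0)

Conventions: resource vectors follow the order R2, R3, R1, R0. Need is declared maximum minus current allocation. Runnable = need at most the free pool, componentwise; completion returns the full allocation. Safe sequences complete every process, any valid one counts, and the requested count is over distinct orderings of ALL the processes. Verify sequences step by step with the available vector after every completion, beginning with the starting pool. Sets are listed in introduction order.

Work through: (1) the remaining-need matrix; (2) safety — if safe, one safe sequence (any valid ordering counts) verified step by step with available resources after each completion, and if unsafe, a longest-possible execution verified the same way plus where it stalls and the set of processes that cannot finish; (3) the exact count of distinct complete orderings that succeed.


(1) Outstanding need per process (order R2, R3, R1, R0):
  alpha: (2, 7, 1, 0)
  echo: (1, 6, 3, 0)
  charlie: (1, 3, 0, 0)
  golf: (1, 2, 2, 0)
  delta: (1, 6, 0, 0)
(2) UNSAFE.
Key observation: once charlie, golf finish, the pool peaks at (3, 5, 3, 1) — and every remaining process still needs more R3 than that.
Going as far as possible: charlie, golf; after that, nothing fits. Verifying each step:
  pool = (2, 3, 1, 0)
  charlie: need (1, 3, 0, 0) fits (2, 3, 1, 0); releases (1, 1, 1, 0), pool now (3, 4, 2, 0)
  golf: need (1, 2, 2, 0) fits (3, 4, 2, 0); releases (0, 1, 1, 1), pool now (3, 5, 3, 1)
  blocked: alpha wants (2, 7, 1, 0), pool (3, 5, 3, 1) — not enough R3
  blocked: echo wants (1, 6, 3, 0), pool (3, 5, 3, 1) — not enough R3
  blocked: delta wants (1, 6, 0, 0), pool (3, 5, 3, 1) — not enough R3
Never able to finish: alpha, echo and delta.
(3) The exact count: 0 of the possible complete orderings are safe sequences.


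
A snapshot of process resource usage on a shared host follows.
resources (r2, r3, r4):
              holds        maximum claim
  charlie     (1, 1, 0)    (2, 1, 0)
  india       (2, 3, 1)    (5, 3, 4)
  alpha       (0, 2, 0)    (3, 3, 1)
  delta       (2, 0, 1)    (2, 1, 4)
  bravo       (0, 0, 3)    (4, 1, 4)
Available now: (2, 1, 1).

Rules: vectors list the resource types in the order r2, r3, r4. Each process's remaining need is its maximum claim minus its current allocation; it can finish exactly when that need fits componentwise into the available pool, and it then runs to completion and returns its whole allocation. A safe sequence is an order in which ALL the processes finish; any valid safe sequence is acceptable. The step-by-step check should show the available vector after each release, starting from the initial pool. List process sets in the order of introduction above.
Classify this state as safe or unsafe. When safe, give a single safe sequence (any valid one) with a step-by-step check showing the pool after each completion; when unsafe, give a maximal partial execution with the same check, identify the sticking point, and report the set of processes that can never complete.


UNSAFE.
Key observation: after charlie, alpha the pool peaks at (3, 4, 1), and each blocked process is short somewhere: india on r4; delta on r4; bravo on r2.
A maximal execution: charlie, alpha — then nothing else fits. Walking it through:
  pool = (2, 1, 1)
  charlie: need (1, 0, 0) fits (2, 1, 1); releases (1, 1, 0), pool now (3, 2, 1)
  alpha: need (3, 1, 1) fits (3, 2, 1); releases (0, 2, 0), pool now (3, 4, 1)
  india cannot run: need (3, 0, 3) vs free (3, 4, 1) (insufficient r4)
  delta cannot run: need (0, 1, 3) vs free (3, 4, 1) (insufficient r4)
  bravo cannot run: need (4, 1, 1) vs free (3, 4, 1) (insufficient r2)
Processes that can never finish: india, delta and bravo.


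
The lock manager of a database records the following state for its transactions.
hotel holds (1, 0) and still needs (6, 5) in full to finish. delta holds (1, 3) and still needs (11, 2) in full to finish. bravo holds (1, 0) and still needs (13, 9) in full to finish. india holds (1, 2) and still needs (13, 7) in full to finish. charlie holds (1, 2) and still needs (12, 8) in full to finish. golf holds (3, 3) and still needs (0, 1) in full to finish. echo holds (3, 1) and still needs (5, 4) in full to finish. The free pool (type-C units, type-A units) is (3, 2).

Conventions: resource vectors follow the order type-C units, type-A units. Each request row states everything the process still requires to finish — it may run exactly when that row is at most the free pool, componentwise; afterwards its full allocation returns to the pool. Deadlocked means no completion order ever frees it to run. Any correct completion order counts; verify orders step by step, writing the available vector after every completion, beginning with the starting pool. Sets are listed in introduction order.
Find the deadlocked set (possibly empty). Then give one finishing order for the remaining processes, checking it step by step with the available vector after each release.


The deadlocked set is delta, bravo, india and charlie.
Key observation: after golf, echo, hotel complete, (10, 6) is the best the pool ever gets, yet each leftover process wants more type-C units.
One completion order for the rest: golf, echo, hotel. Step-by-step check:
  pool = (3, 2)
  golf needs (0, 1) <= (3, 2) -> finishes; pool += (3, 3) = (6, 5)
  echo needs (5, 4) <= (6, 5) -> finishes; pool += (3, 1) = (9, 6)
  hotel needs (6, 5) <= (9, 6) -> finishes; pool += (1, 0) = (10, 6)
The blocked processes can never fit:
  blocked: delta wants (11, 2), pool (10, 6) — not enough type-C units
  blocked: bravo wants (13, 9), pool (10, 6) — not enough type-C units and type-A units
  blocked: india wants (13, 7), pool (10, 6) — not enough type-C units and type-A units
  blocked: charlie wants (12, 8), pool (10, 6) — not enough type-C units and type-A units


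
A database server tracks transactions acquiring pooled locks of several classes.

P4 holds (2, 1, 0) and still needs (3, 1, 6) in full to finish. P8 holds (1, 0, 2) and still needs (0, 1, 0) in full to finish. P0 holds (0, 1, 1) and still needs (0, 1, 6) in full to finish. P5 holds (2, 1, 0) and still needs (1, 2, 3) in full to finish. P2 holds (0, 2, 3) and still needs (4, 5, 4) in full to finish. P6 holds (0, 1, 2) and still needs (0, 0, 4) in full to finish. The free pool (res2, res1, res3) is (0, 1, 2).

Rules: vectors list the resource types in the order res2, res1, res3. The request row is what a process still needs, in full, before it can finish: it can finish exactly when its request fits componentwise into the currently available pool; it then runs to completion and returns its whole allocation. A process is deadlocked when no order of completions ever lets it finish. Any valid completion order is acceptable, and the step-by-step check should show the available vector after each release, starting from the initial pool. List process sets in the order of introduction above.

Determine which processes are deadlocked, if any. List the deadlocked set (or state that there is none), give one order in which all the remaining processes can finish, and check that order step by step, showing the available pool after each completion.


No process is deadlocked.
Key observation: there is always a runnable process — P8 first — so the state unwinds completely.
The rest can finish in the order P8, P6, P5, P0, P4, P2. Walking it through:
  pool = (0, 1, 2)
  run P8 (needs (0, 1, 0), free (0, 1, 2)); after release of (1, 0, 2) the pool is (1, 1, 4)
  run P6 (needs (0, 0, 4), free (1, 1, 4)); after release of (0, 1, 2) the pool is (1, 2, 6)
  run P5 (needs (1, 2, 3), free (1, 2, 6)); after release of (2, 1, 0) the pool is (3, 3, 6)
  run P0 (needs (0, 1, 6), free (3, 3, 6)); after release of (0, 1, 1) the pool is (3, 4, 7)
  run P4 (needs (3, 1, 6), free (3, 4, 7)); after release of (2, 1, 0) the pool is (5, 5, 7)
  run P2 (needs (4, 5, 4), free (5, 5, 7)); after release of (0, 2, 3) the pool is (5, 7, 10)


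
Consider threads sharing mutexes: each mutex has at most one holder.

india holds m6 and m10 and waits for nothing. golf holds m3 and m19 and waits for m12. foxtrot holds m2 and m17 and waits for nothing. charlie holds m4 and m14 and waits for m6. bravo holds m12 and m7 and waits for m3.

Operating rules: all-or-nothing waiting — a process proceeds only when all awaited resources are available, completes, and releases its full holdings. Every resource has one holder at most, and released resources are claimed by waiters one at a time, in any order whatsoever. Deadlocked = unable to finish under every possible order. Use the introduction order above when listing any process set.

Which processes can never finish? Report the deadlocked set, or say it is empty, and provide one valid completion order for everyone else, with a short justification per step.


The deadlocked set is golf and bravo.
Key observation: the wait chain closes on itself along golf -> bravo -> golf; no other process is dragged down with it.
The rest can finish in the order india, charlie, foxtrot.
Walking it through:
  india waits on nothing -> runs at once and releases m6 and m10
  charlie: everything it awaited (m6) is free; runs, freeing m4 and m14
  foxtrot waits on nothing -> runs at once and releases m2 and m17


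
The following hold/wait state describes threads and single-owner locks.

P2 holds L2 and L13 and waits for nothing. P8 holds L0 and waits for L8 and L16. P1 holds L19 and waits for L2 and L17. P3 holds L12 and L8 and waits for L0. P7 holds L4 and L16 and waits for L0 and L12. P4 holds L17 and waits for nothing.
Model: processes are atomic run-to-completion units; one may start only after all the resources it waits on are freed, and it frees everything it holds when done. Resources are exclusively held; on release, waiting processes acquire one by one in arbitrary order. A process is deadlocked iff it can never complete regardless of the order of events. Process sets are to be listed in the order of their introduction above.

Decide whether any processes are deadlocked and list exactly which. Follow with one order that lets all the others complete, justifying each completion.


Deadlocked set: P8, P3 and P7.
Key observation: nobody on the ring P8 -> P3 -> P8 can start until another member finishes, which never happens; P7 is caught in further circular waits.
A valid finishing order for the others: P2, P4, P1.
Check, step by step:
  P2 waits on nothing -> runs at once and releases L2 and L13
  P4 waits on nothing -> runs at once and releases L17
  run P1 (all its waits — L2 and L17 — are resolved); releases L19


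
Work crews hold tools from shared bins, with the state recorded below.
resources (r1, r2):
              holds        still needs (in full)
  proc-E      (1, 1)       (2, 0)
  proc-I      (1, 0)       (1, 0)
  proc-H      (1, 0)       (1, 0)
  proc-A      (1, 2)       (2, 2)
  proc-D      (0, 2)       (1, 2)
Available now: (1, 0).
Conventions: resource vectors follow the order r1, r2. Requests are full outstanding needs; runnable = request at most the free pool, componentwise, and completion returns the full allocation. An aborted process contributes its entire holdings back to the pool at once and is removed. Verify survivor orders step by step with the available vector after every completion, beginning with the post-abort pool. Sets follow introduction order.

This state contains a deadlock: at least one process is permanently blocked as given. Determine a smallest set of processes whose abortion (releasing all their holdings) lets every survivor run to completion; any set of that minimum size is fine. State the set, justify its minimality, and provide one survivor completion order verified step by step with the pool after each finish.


Abort proc-A.
Key observation: proc-D was stuck for good until proc-A gave back (1, 2); in the order shown it finishes at step 1.
No smaller set exists: with zero aborts the deadlock remains.
Survivors finish in the order: proc-D, proc-E, proc-H, proc-I. Check, step by step (pool after the aborts first):
  pool = (2, 2)
  proc-D: need (1, 2) fits (2, 2); releases (0, 2), pool now (2, 4)
  proc-E: need (2, 0) fits (2, 4); releases (1, 1), pool now (3, 5)
  proc-H: need (1, 0) fits (3, 5); releases (1, 0), pool now (4, 5)
  proc-I: need (1, 0) fits (4, 5); releases (1, 0), pool now (5, 5)


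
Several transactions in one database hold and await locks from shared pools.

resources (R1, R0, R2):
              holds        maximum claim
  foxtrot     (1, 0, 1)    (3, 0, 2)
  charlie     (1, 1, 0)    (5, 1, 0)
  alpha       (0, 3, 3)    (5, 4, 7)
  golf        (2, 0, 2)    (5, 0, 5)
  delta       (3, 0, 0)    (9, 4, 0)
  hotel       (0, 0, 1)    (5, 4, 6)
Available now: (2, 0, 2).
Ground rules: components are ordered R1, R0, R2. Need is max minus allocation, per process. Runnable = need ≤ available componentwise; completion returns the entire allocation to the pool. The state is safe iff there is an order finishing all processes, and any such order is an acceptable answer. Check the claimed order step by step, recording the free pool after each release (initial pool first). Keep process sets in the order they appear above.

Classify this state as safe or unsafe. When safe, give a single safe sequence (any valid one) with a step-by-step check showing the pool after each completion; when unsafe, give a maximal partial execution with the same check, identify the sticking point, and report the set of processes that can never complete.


The state is SAFE; one workable sequence: foxtrot, golf, charlie, alpha, hotel, delta.
Key observation: the first exact fit in this order is foxtrot — it needs (2, 0, 1) with (2, 0, 2) free, meeting a requested resource to the last unit.
Verifying each step:
  pool = (2, 0, 2)
  foxtrot: need (2, 0, 1) fits (2, 0, 2); releases (1, 0, 1), pool now (3, 0, 3)
  golf: need (3, 0, 3) fits (3, 0, 3); releases (2, 0, 2), pool now (5, 0, 5)
  charlie: need (4, 0, 0) fits (5, 0, 5); releases (1, 1, 0), pool now (6, 1, 5)
  alpha: need (5, 1, 4) fits (6, 1, 5); releases (0, 3, 3), pool now (6, 4, 8)
  hotel: need (5, 4, 5) fits (6, 4, 8); releases (0, 0, 1), pool now (6, 4, 9)
  delta: need (6, 4, 0) fits (6, 4, 9); releases (3, 0, 0), pool now (9, 4, 9)


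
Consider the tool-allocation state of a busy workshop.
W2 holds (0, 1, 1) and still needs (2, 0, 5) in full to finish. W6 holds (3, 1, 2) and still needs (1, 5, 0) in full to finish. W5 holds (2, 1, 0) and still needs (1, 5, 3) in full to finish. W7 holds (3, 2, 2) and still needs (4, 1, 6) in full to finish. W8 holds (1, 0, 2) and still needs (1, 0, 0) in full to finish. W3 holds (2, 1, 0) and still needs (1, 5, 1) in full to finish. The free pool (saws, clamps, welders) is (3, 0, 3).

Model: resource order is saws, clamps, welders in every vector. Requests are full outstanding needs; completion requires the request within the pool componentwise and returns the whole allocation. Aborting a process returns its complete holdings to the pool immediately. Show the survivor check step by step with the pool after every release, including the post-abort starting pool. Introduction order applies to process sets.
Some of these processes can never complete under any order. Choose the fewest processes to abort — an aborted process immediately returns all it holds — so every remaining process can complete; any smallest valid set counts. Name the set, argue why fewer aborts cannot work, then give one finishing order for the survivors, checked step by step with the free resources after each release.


Minimum abort set: W6 and W3.
Key observation: aborting W6 and W3 returns (5, 2, 2), and W5 — hopeless before — runs at step 4 with the returned capacity in the pool.
Minimality, checking each single-abort alternative: W2 alone leaves W6 blocked (short on clamps); W6 alone leaves W5 blocked (short on clamps); W5 alone leaves W6 blocked (short on clamps); W7 alone leaves W6 blocked (short on clamps); W8 alone leaves W6 blocked (short on clamps); W3 alone leaves W6 blocked (short on clamps).
Survivors finish in the order: W2, W7, W8, W5. Verifying each step (pool after the aborts first):
  pool = (8, 2, 5)
  W2: need (2, 0, 5) fits (8, 2, 5); releases (0, 1, 1), pool now (8, 3, 6)
  W7: need (4, 1, 6) fits (8, 3, 6); releases (3, 2, 2), pool now (11, 5, 8)
  W8: need (1, 0, 0) fits (11, 5, 8); releases (1, 0, 2), pool now (12, 5, 10)
  W5: need (1, 5, 3) fits (12, 5, 10); releases (2, 1, 0), pool now (14, 6, 10)


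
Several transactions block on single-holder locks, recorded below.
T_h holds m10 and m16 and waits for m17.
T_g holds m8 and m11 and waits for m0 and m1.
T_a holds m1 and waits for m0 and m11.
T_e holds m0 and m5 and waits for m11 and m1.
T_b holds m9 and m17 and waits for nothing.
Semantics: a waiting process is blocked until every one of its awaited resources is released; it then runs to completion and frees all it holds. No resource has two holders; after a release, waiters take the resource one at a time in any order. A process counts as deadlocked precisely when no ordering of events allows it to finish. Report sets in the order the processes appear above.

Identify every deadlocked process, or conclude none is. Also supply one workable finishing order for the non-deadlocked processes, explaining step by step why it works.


Deadlocked: T_g, T_a and T_e.
Key observation: the knot is the closed ring of waits T_g -> T_a -> T_g; T_e is caught in further circular waits.
The rest can finish in the order T_b, T_h.
Walking it through:
  T_b waits on nothing -> runs at once and releases m9 and m17
  T_h waits on m17 — all released -> runs and releases m10 and m16


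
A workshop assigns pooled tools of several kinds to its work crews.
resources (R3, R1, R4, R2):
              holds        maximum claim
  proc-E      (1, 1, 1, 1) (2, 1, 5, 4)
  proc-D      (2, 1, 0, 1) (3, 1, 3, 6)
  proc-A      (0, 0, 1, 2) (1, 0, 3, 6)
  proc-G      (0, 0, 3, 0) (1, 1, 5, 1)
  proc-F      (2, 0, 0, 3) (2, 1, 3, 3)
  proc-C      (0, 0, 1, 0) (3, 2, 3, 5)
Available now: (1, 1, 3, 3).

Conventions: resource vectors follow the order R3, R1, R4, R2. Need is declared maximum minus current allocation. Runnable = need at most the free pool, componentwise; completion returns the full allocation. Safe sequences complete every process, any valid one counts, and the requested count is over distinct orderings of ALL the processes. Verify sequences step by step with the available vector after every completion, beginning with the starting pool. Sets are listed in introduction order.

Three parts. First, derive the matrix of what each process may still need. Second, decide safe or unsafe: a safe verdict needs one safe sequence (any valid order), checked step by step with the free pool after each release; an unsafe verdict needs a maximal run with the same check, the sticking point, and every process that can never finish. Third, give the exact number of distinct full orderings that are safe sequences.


(1) Outstanding need per process (order R3, R1, R4, R2):
  proc-E: (1, 0, 4, 3)
  proc-D: (1, 0, 3, 5)
  proc-A: (1, 0, 2, 4)
  proc-G: (1, 1, 2, 1)
  proc-F: (0, 1, 3, 0)
  proc-C: (3, 2, 2, 5)
(2) SAFE, for example via the order proc-F, proc-G, proc-E, proc-A, proc-C, proc-D.
Key observation: at proc-F the run first touches a limit — (0, 1, 3, 0) against (1, 1, 3, 3), exact on a resource it actually requests.
Check, step by step:
  pool = (1, 1, 3, 3)
  proc-F: need (0, 1, 3, 0) fits (1, 1, 3, 3); releases (2, 0, 0, 3), pool now (3, 1, 3, 6)
  proc-G: need (1, 1, 2, 1) fits (3, 1, 3, 6); releases (0, 0, 3, 0), pool now (3, 1, 6, 6)
  proc-E: need (1, 0, 4, 3) fits (3, 1, 6, 6); releases (1, 1, 1, 1), pool now (4, 2, 7, 7)
  proc-A: need (1, 0, 2, 4) fits (4, 2, 7, 7); releases (0, 0, 1, 2), pool now (4, 2, 8, 9)
  proc-C: need (3, 2, 2, 5) fits (4, 2, 8, 9); releases (0, 0, 1, 0), pool now (4, 2, 9, 9)
  proc-D: need (1, 0, 3, 5) fits (4, 2, 9, 9); releases (2, 1, 0, 1), pool now (6, 3, 9, 10)
(3) The exact count: 76 of the possible complete orderings are safe sequences.


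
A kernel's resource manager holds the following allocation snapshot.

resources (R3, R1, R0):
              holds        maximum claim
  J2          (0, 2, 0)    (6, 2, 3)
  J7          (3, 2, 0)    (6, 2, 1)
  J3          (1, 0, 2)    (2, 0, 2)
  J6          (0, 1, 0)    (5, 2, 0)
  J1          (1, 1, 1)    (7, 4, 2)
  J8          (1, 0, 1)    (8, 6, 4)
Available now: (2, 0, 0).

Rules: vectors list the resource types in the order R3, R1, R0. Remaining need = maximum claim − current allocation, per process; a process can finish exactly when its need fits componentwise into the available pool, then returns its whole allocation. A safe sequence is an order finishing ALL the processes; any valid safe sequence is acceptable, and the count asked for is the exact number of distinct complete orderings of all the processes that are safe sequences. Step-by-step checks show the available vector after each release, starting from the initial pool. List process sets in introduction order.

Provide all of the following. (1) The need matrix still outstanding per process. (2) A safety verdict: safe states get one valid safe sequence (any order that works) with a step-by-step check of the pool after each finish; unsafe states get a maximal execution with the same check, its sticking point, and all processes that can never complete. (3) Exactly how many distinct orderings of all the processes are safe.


(1) Remaining need (order R3, R1, R0):
  J2: (6, 0, 3)
  J7: (3, 0, 1)
  J3: (1, 0, 0)
  J6: (5, 1, 0)
  J1: (6, 3, 1)
  J8: (7, 6, 3)
(2) SAFE — a valid safe sequence is J3, J7, J6, J1, J2, J8.
Key observation: at J7 the run first touches a limit — (3, 0, 1) against (3, 0, 2), exact on a resource it actually requests.
Step-by-step check:
  pool = (2, 0, 0)
  J3 needs (1, 0, 0) <= (2, 0, 0) -> finishes; pool += (1, 0, 2) = (3, 0, 2)
  J7 needs (3, 0, 1) <= (3, 0, 2) -> finishes; pool += (3, 2, 0) = (6, 2, 2)
  J6 needs (5, 1, 0) <= (6, 2, 2) -> finishes; pool += (0, 1, 0) = (6, 3, 2)
  J1 needs (6, 3, 1) <= (6, 3, 2) -> finishes; pool += (1, 1, 1) = (7, 4, 3)
  J2 needs (6, 0, 3) <= (7, 4, 3) -> finishes; pool += (0, 2, 0) = (7, 6, 3)
  J8 needs (7, 6, 3) <= (7, 6, 3) -> finishes; pool += (1, 0, 1) = (8, 6, 4)
(3) Precisely 1 of the possible complete orderings is a safe sequence.


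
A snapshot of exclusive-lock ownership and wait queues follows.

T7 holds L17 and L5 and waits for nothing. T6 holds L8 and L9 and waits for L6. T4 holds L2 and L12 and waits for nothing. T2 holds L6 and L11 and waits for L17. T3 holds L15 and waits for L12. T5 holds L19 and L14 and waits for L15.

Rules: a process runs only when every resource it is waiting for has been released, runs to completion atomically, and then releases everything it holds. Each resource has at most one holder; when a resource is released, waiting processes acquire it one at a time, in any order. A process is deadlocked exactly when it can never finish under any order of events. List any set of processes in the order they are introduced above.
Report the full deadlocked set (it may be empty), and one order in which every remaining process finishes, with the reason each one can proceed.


The deadlocked set is empty.
Key observation: no waiting chain loops back on itself — every chain ends at a process that waits on nothing, so everyone eventually runs.
A valid finishing order for the others: T4, T3, T7, T2, T6, T5.
Walking it through:
  T4: no waits; runs immediately, freeing L2 and L12
  T3 waits on L12 — all released -> runs and releases L15
  T7: no waits; runs immediately, freeing L17 and L5
  T2 waits on L17 — all released -> runs and releases L6 and L11
  T6 waits on L6 — all released -> runs and releases L8 and L9
  T5 waits on L15 — all released -> runs and releases L19 and L14


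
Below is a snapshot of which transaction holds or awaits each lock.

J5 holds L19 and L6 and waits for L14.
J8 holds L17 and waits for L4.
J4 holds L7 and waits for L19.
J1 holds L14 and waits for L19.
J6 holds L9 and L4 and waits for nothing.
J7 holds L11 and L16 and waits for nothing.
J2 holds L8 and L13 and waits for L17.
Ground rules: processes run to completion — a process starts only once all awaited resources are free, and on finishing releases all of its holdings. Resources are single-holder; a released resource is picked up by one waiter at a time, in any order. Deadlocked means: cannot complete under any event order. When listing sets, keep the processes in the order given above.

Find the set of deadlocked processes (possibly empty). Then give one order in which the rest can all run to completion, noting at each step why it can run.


The deadlocked set is J5, J4 and J1.
Key observation: J5 -> J1 -> J5 is a circular wait — nothing in it can go first; J4 waits into the deadlock from upstream.
A valid finishing order for the others: J7, J6, J8, J2.
Walking it through:
  J7: no waits; runs immediately, freeing L11 and L16
  J6: no waits; runs immediately, freeing L9 and L4
  run J8 (all its waits — L4 — are resolved); releases L17
  run J2 (all its waits — L17 — are resolved); releases L8 and L13


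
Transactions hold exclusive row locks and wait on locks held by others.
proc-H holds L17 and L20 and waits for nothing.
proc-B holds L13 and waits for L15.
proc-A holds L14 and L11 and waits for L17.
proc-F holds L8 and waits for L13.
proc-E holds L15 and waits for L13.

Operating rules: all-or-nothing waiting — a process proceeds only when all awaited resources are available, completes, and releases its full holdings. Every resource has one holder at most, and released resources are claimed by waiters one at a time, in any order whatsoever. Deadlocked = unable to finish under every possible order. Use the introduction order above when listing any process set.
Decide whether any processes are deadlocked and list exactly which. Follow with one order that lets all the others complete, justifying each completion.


Deadlocked set: proc-B, proc-F and proc-E.
Key observation: the waits loop around proc-B -> proc-E -> proc-B with no way out; proc-F waits into the deadlock from upstream.
The rest can finish in the order proc-H, proc-A.
Check, step by step:
  proc-H waits on nothing -> runs at once and releases L17 and L20
  proc-A waits on L17 — all released -> runs and releases L14 and L11
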